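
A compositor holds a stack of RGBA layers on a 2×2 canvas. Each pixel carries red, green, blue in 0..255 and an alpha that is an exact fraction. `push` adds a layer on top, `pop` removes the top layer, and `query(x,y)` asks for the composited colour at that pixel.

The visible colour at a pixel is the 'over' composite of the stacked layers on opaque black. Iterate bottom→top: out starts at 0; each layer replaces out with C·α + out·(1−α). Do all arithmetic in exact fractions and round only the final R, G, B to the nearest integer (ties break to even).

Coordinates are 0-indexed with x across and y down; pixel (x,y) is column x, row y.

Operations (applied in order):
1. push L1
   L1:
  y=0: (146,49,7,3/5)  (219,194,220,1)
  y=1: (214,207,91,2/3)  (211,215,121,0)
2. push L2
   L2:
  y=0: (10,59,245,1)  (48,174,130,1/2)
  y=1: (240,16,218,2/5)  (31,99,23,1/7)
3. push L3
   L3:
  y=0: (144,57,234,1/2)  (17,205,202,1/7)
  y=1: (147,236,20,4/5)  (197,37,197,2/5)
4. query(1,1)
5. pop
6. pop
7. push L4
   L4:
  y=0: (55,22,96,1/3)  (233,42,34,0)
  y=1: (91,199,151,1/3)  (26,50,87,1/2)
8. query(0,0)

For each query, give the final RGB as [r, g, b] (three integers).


query (1,1) [L1,L2,L3] — begin 0,0,0
after L1 α=0: [0, 0, 0]
after L2 α=1/7: [31/7, 99/7, 23/7]
after L3 α=2/5: [2851/35, 163/7, 2827/35]
→ [81, 23, 81]

at x=0,y=0 over L1,L4:
L1 α=3/5: [438/5, 147/5, 21/5]
L4 α=1/3: [1151/15, 404/15, 174/5]
= [77, 27, 35]


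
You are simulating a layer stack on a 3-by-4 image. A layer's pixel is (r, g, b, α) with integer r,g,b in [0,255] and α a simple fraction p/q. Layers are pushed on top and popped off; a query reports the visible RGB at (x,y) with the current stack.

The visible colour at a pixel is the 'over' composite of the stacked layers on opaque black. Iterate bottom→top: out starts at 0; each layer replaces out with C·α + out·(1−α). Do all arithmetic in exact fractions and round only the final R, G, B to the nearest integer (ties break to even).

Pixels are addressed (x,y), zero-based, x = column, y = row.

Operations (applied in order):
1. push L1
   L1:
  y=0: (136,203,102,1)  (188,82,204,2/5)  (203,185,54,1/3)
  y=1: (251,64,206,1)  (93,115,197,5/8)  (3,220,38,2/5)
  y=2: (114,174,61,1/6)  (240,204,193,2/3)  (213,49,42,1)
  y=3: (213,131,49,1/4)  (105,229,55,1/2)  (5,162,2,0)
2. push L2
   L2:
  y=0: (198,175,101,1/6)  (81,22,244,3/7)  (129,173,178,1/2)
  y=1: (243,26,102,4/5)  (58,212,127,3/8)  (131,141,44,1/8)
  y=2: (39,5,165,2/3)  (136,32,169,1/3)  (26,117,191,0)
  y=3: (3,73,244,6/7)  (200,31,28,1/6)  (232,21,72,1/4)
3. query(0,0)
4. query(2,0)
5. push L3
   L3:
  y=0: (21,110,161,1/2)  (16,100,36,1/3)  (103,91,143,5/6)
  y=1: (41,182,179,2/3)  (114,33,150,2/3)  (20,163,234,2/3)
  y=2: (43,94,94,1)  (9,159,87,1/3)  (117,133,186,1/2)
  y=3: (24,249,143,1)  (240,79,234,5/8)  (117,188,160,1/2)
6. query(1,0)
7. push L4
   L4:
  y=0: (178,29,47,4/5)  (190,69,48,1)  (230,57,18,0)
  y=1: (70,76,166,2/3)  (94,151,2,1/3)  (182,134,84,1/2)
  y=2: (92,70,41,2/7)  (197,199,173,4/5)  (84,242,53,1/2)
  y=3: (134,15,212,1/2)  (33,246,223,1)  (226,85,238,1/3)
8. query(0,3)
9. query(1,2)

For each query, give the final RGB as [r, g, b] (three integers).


(0,0) stack=L1,L2; from [0,0,0]:
+L1 (α=1) → [136, 203, 102]
+L2 (α=1/6) → [439/3, 595/3, 611/6]
rounded: [146, 198, 102]

(2,0) stack=L1,L2; from [0,0,0]:
+L1 (α=1/3) → [203/3, 185/3, 18]
+L2 (α=1/2) → [295/3, 352/3, 98]
= [98, 117, 98]

(1,0) stack=L1,L2,L3; from [0,0,0]:
+L1 (α=2/5) → [376/5, 164/5, 408/5]
+L2 (α=3/7) → [2719/35, 986/35, 756/5]
+L3 (α=1/3) → [5998/105, 1824/35, 564/5]
→ [57, 52, 113]

query (0,3) [L1,L2,L3,L4] — begin 0,0,0
+L1 (α=1/4) → [213/4, 131/4, 49/4]
+L2 (α=6/7) → [285/28, 269/4, 5905/28]
+L3 (α=1) → [24, 249, 143]
+L4 (α=1/2) → [79, 132, 355/2]
= [79, 132, 178]

(1,2) stack=L1,L2,L3,L4; from [0,0,0]:
+L1 (α=2/3) → [160, 136, 386/3]
+L2 (α=1/3) → [152, 304/3, 1279/9]
+L3 (α=1/3) → [313/3, 1085/9, 3341/27]
+L4 (α=4/5) → [2677/15, 8249/45, 4405/27]
= [178, 183, 163]


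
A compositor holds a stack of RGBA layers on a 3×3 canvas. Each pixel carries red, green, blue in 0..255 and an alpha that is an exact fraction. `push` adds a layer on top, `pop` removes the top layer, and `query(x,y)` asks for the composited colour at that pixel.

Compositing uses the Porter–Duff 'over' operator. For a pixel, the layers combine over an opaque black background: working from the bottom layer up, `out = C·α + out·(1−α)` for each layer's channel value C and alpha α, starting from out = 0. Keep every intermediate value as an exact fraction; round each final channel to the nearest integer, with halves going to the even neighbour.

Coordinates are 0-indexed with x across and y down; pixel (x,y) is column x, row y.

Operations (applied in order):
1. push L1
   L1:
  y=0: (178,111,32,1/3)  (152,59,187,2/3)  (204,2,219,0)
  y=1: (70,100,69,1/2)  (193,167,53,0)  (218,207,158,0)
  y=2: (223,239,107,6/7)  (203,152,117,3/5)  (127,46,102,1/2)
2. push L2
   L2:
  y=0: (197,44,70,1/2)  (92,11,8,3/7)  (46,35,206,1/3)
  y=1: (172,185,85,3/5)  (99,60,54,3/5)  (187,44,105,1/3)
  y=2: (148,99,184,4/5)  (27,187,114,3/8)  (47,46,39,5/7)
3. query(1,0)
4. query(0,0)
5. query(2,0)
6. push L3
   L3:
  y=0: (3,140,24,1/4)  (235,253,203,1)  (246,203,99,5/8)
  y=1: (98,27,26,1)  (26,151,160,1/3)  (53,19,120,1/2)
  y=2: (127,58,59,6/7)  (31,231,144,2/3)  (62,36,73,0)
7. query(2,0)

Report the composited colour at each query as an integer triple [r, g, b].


at x=1,y=0 over L1,L2:
L1 α=2/3: [304/3, 118/3, 374/3]
L2 α=3/7: [292/3, 571/21, 224/3]
→ [97, 27, 75]

query (0,0) [L1,L2] — begin 0,0,0
after L1 α=1/3: [178/3, 37, 32/3]
after L2 α=1/2: [769/6, 81/2, 121/3]
rounded: [128, 40, 40]

(2,0) stack=L1,L2; from [0,0,0]:
L1 α=0: [0, 0, 0]
L2 α=1/3: [46/3, 35/3, 206/3]
→ [15, 12, 69]

(2,0) stack=L1,L2,L3; from [0,0,0]:
L1 α=0: [0, 0, 0]
L2 α=1/3: [46/3, 35/3, 206/3]
L3 α=5/8: [319/2, 525/4, 701/8]
rounded: [160, 131, 88]


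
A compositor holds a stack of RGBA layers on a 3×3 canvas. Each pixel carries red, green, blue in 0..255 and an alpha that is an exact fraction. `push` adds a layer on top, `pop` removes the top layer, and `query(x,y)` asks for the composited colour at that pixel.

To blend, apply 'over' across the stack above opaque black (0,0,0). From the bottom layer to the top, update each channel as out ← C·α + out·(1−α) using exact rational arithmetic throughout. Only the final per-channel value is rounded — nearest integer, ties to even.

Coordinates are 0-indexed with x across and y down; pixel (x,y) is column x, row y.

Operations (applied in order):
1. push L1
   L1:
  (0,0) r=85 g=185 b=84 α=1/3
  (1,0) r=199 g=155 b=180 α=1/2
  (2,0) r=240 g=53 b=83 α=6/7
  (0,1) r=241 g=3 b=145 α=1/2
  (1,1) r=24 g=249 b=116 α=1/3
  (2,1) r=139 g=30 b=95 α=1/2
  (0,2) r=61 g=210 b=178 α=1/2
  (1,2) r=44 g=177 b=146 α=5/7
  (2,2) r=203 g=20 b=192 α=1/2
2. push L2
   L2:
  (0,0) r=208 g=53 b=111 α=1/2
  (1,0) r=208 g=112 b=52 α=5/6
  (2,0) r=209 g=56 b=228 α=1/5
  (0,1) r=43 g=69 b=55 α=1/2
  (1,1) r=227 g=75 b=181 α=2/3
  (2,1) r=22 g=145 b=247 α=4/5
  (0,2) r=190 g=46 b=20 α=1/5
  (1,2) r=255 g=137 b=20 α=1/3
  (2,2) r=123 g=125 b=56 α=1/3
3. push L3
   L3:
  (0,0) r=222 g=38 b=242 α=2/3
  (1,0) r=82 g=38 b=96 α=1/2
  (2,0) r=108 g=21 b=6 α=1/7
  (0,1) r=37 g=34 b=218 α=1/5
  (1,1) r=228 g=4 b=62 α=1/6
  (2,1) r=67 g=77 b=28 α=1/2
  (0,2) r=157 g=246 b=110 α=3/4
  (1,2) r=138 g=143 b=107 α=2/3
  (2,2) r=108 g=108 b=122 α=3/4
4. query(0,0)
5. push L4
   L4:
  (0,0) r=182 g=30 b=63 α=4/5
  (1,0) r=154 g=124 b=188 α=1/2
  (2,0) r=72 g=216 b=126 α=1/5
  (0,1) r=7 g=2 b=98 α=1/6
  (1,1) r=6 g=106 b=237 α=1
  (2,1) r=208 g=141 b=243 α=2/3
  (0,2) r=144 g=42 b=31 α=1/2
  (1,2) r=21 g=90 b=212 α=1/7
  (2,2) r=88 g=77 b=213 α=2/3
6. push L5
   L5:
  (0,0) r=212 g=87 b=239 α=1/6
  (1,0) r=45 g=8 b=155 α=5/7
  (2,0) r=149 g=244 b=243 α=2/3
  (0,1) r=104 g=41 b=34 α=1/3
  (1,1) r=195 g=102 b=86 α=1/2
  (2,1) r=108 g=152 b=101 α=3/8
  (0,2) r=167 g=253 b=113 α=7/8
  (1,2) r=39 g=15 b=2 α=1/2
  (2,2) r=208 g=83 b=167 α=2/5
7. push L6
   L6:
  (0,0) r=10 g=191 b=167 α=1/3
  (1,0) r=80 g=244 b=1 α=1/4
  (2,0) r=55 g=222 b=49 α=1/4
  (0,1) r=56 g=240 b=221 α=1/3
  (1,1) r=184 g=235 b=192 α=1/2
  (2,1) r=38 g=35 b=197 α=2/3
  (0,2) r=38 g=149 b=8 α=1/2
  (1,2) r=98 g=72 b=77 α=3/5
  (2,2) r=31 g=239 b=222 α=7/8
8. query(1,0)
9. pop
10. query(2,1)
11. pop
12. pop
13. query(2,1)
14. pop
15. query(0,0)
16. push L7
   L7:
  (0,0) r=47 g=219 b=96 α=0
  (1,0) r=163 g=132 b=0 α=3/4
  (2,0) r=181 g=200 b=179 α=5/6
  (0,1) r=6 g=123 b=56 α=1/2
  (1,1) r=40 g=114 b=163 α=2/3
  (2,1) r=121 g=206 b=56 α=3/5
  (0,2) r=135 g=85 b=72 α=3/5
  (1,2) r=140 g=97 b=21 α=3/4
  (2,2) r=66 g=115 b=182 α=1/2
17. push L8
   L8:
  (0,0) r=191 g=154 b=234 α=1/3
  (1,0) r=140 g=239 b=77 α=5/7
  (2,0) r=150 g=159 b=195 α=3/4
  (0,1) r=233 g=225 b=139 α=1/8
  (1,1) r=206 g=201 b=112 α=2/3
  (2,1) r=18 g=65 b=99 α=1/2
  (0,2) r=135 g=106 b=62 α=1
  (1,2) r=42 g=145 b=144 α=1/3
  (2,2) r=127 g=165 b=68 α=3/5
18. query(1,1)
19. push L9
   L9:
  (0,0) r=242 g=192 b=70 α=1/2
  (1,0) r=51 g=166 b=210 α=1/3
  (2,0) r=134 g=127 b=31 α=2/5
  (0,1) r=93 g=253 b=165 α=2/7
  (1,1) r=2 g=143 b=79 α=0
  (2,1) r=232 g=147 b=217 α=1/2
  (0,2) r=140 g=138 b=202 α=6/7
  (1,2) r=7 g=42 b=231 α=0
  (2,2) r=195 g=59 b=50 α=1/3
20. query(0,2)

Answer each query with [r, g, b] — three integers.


query (0,0) [L1,L2,L3] — begin 0,0,0
+L1 (α=1/3) → [85/3, 185/3, 28]
+L2 (α=1/2) → [709/6, 172/3, 139/2]
+L3 (α=2/3) → [3373/18, 400/9, 369/2]
→ [187, 44, 184]

query (1,0) [L1,L2,L3,L4,L5,L6] — begin 0,0,0
after L1 α=1/2: [199/2, 155/2, 90]
after L2 α=5/6: [2279/12, 425/4, 175/3]
after L3 α=1/2: [3263/24, 577/8, 463/6]
after L4 α=1/2: [6959/48, 1569/16, 1591/12]
after L5 α=5/7: [12359/168, 1889/56, 6241/42]
after L6 α=1/4: [16839/224, 19331/224, 6255/56]
→ [75, 86, 112]

at x=2,y=1 over L1,L2,L3,L4,L5:
L1 α=1/2: [139/2, 15, 95/2]
L2 α=4/5: [63/2, 119, 2071/10]
L3 α=1/2: [197/4, 98, 2351/20]
L4 α=2/3: [1861/12, 380/3, 12071/60]
L5 α=3/8: [13193/96, 817/6, 15707/96]
→ [137, 136, 164]

at x=2,y=1 over L1,L2,L3:
after L1 α=1/2: [139/2, 15, 95/2]
after L2 α=4/5: [63/2, 119, 2071/10]
after L3 α=1/2: [197/4, 98, 2351/20]
→ [49, 98, 118]

(0,0) stack=L1,L2; from [0,0,0]:
after L1 α=1/3: [85/3, 185/3, 28]
after L2 α=1/2: [709/6, 172/3, 139/2]
rounded: [118, 57, 70]

at x=1,y=1 over L1,L2,L7,L8:
+L1 (α=1/3) → [8, 83, 116/3]
+L2 (α=2/3) → [154, 233/3, 1202/9]
+L7 (α=2/3) → [78, 917/9, 4136/27]
+L8 (α=2/3) → [490/3, 4535/27, 10184/81]
= [163, 168, 126]

query (0,2) [L1,L2,L7,L8,L9] — begin 0,0,0
+L1 (α=1/2) → [61/2, 105, 89]
+L2 (α=1/5) → [312/5, 466/5, 376/5]
+L7 (α=3/5) → [2649/25, 2207/25, 1832/25]
+L8 (α=1) → [135, 106, 62]
+L9 (α=6/7) → [975/7, 934/7, 182]
→ [139, 133, 182]


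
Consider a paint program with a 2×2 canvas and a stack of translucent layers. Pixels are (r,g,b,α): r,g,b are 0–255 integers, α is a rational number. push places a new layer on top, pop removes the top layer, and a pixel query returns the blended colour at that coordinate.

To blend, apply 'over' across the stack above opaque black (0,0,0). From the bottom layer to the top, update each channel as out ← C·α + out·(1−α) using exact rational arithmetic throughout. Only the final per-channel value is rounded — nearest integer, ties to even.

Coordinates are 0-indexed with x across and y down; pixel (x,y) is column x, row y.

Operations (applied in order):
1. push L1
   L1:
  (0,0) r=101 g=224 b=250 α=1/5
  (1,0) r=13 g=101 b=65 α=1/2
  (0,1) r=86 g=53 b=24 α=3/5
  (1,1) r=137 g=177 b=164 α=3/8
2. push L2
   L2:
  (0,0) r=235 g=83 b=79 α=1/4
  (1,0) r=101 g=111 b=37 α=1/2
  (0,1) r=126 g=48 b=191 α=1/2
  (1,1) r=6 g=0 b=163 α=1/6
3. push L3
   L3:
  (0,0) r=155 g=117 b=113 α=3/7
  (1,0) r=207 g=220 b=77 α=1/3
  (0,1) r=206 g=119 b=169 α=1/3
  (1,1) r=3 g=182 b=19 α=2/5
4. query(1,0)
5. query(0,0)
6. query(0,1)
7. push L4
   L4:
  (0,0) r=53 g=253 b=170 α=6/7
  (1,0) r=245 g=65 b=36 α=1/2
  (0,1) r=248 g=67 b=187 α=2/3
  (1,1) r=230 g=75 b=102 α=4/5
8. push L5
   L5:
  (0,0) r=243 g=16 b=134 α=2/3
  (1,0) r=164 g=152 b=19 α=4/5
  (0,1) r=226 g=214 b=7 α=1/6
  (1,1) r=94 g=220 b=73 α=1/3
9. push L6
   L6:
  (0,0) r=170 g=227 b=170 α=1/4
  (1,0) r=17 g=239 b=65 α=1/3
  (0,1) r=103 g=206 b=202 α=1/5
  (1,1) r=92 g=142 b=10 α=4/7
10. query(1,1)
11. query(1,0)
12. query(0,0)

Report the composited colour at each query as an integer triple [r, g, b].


at x=1,y=0 over L1,L2,L3:
after L1 α=1/2: [13/2, 101/2, 65/2]
after L2 α=1/2: [215/4, 323/4, 139/4]
after L3 α=1/3: [629/6, 763/6, 293/6]
= [105, 127, 49]

at x=0,y=0 over L1,L2,L3:
+L1 (α=1/5) → [101/5, 224/5, 50]
+L2 (α=1/4) → [739/10, 1087/20, 229/4]
+L3 (α=3/7) → [3803/35, 406/5, 568/7]
= [109, 81, 81]

query (0,1) [L1,L2,L3] — begin 0,0,0
after L1 α=3/5: [258/5, 159/5, 72/5]
after L2 α=1/2: [444/5, 399/10, 1027/10]
after L3 α=1/3: [1918/15, 994/15, 624/5]
rounded: [128, 66, 125]

query (1,1) [L1,L2,L3,L4,L5,L6] — begin 0,0,0
after L1 α=3/8: [411/8, 531/8, 123/2]
after L2 α=1/6: [701/16, 885/16, 941/12]
after L3 α=2/5: [2199/80, 8479/80, 1093/20]
after L4 α=4/5: [75799/400, 32479/400, 9253/100]
after L5 α=1/3: [31533/200, 25493/200, 4301/50]
after L6 α=4/7: [168199/1400, 190079/1400, 2129/50]
→ [120, 136, 43]

at x=1,y=0 over L1,L2,L3,L4,L5,L6:
+L1 (α=1/2) → [13/2, 101/2, 65/2]
+L2 (α=1/2) → [215/4, 323/4, 139/4]
+L3 (α=1/3) → [629/6, 763/6, 293/6]
+L4 (α=1/2) → [2099/12, 1153/12, 509/12]
+L5 (α=4/5) → [9971/60, 8449/60, 1421/60]
+L6 (α=1/3) → [10481/90, 15619/90, 3371/90]
→ [116, 174, 37]

query (0,0) [L1,L2,L3,L4,L5,L6] — begin 0,0,0
L1 α=1/5: [101/5, 224/5, 50]
L2 α=1/4: [739/10, 1087/20, 229/4]
L3 α=3/7: [3803/35, 406/5, 568/7]
L4 α=6/7: [14933/245, 7996/35, 7708/49]
L5 α=2/3: [134003/735, 9116/105, 20840/147]
L6 α=1/4: [175653/980, 17061/140, 14585/98]
= [179, 122, 149]


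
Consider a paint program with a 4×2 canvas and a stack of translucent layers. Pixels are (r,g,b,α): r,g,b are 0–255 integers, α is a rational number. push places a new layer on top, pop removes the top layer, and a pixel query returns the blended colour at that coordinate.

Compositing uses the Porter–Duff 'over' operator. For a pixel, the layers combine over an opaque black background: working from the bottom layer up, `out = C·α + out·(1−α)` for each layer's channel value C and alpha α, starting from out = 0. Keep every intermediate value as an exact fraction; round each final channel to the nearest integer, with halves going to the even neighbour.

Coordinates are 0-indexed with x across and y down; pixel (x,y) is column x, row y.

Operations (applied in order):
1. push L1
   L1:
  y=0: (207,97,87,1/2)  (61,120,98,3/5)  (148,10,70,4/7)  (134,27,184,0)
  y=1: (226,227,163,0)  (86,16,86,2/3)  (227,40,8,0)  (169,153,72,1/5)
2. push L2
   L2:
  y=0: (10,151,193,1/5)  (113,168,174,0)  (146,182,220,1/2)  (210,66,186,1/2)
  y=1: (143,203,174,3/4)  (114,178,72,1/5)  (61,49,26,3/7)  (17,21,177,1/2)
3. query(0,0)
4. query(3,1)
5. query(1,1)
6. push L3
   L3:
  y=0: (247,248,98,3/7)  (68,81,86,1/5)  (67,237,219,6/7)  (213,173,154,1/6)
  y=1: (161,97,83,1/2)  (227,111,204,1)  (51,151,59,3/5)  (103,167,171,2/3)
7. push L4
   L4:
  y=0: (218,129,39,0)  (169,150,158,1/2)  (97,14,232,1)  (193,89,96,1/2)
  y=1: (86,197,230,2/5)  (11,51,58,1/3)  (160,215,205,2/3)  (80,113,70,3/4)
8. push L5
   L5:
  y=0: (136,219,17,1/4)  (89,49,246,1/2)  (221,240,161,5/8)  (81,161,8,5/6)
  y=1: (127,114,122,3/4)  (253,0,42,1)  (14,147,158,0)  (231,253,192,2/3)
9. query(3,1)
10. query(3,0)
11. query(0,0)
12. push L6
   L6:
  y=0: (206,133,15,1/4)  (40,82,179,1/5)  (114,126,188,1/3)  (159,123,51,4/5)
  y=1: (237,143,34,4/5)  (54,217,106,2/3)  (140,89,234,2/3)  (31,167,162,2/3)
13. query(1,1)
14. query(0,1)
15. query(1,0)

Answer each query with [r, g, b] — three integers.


query (0,0) [L1,L2] — begin 0,0,0
L1 α=1/2: [207/2, 97/2, 87/2]
L2 α=1/5: [424/5, 69, 367/5]
rounded: [85, 69, 73]

at x=3,y=1 over L1,L2:
+L1 (α=1/5) → [169/5, 153/5, 72/5]
+L2 (α=1/2) → [127/5, 129/5, 957/10]
= [25, 26, 96]

at x=1,y=1 over L1,L2:
after L1 α=2/3: [172/3, 32/3, 172/3]
after L2 α=1/5: [206/3, 662/15, 904/15]
= [69, 44, 60]

(3,1) stack=L1,L2,L3,L4,L5; from [0,0,0]:
after L1 α=1/5: [169/5, 153/5, 72/5]
after L2 α=1/2: [127/5, 129/5, 957/10]
after L3 α=2/3: [1157/15, 1799/15, 1459/10]
after L4 α=3/4: [4757/60, 1721/15, 3559/40]
after L5 α=2/3: [32477/180, 9311/45, 18919/120]
→ [180, 207, 158]

query (3,0) [L1,L2,L3,L4,L5] — begin 0,0,0
L1 α=0: [0, 0, 0]
L2 α=1/2: [105, 33, 93]
L3 α=1/6: [123, 169/3, 619/6]
L4 α=1/2: [158, 218/3, 1195/12]
L5 α=5/6: [563/6, 2633/18, 1675/72]
= [94, 146, 23]

(0,0) stack=L1,L2,L3,L4,L5; from [0,0,0]:
+L1 (α=1/2) → [207/2, 97/2, 87/2]
+L2 (α=1/5) → [424/5, 69, 367/5]
+L3 (α=3/7) → [5401/35, 1020/7, 2938/35]
+L4 (α=0) → [5401/35, 1020/7, 2938/35]
+L5 (α=1/4) → [20963/140, 4593/28, 9409/140]
rounded: [150, 164, 67]

(1,1) stack=L1,L2,L3,L4,L5,L6; from [0,0,0]:
+L1 (α=2/3) → [172/3, 32/3, 172/3]
+L2 (α=1/5) → [206/3, 662/15, 904/15]
+L3 (α=1) → [227, 111, 204]
+L4 (α=1/3) → [155, 91, 466/3]
+L5 (α=1) → [253, 0, 42]
+L6 (α=2/3) → [361/3, 434/3, 254/3]
rounded: [120, 145, 85]

query (0,1) [L1,L2,L3,L4,L5,L6] — begin 0,0,0
+L1 (α=0) → [0, 0, 0]
+L2 (α=3/4) → [429/4, 609/4, 261/2]
+L3 (α=1/2) → [1073/8, 997/8, 427/4]
+L4 (α=2/5) → [919/8, 6143/40, 3121/20]
+L5 (α=3/4) → [3967/32, 19823/160, 10441/80]
+L6 (α=4/5) → [34303/160, 111343/800, 21321/400]
= [214, 139, 53]

(1,0) stack=L1,L2,L3,L4,L5,L6; from [0,0,0]:
+L1 (α=3/5) → [183/5, 72, 294/5]
+L2 (α=0) → [183/5, 72, 294/5]
+L3 (α=1/5) → [1072/25, 369/5, 1606/25]
+L4 (α=1/2) → [5297/50, 1119/10, 2778/25]
+L5 (α=1/2) → [9747/100, 1609/20, 4464/25]
+L6 (α=1/5) → [10747/125, 2019/25, 22331/125]
= [86, 81, 179]


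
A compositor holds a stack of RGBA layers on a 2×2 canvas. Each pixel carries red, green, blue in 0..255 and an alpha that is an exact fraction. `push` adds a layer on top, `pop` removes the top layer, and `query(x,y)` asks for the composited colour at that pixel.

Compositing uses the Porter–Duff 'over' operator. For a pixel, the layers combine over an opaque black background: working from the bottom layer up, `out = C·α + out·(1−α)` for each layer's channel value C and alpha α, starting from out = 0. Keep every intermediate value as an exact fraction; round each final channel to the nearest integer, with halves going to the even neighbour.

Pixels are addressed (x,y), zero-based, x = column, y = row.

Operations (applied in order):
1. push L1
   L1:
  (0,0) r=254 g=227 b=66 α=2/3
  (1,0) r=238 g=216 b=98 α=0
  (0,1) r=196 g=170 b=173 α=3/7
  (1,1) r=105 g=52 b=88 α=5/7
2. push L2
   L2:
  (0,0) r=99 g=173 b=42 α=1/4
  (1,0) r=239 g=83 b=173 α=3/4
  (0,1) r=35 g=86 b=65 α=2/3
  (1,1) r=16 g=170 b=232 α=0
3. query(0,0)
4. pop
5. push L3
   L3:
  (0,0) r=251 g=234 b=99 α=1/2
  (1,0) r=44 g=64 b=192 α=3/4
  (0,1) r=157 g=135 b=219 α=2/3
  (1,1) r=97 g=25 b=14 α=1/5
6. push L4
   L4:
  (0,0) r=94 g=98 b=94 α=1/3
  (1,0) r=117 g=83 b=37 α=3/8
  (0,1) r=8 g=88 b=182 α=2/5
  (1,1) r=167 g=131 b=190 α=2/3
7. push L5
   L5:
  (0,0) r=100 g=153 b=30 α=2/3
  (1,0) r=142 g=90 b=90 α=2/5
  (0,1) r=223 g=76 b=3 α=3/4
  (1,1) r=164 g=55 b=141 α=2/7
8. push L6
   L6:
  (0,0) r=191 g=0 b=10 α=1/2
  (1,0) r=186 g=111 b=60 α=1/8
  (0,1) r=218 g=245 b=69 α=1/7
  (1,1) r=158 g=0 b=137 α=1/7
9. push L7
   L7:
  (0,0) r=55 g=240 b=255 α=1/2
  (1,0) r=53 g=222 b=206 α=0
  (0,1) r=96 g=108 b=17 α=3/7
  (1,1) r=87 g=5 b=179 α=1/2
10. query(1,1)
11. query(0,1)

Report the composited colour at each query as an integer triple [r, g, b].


at x=0,y=0 over L1,L2:
after L1 α=2/3: [508/3, 454/3, 44]
after L2 α=1/4: [607/4, 627/4, 87/2]
rounded: [152, 157, 44]

at x=1,y=1 over L1,L3,L4,L5,L6,L7:
after L1 α=5/7: [75, 260/7, 440/7]
after L3 α=1/5: [397/5, 243/7, 1858/35]
after L4 α=2/3: [689/5, 2077/21, 15158/105]
after L5 α=2/7: [1017/7, 12695/147, 21080/147]
after L6 α=1/7: [7208/49, 25390/343, 48873/343]
after L7 α=1/2: [11471/98, 27105/686, 55135/343]
→ [117, 40, 161]

at x=0,y=1 over L1,L3,L4,L5,L6,L7:
+L1 (α=3/7) → [84, 510/7, 519/7]
+L3 (α=2/3) → [398/3, 800/7, 1195/7]
+L4 (α=2/5) → [414/5, 3632/35, 6133/35]
+L5 (α=3/4) → [3759/20, 2903/35, 1612/35]
+L6 (α=1/7) → [13457/70, 25993/245, 12087/245]
+L7 (α=3/7) → [36994/245, 183352/1715, 60843/1715]
rounded: [151, 107, 35]


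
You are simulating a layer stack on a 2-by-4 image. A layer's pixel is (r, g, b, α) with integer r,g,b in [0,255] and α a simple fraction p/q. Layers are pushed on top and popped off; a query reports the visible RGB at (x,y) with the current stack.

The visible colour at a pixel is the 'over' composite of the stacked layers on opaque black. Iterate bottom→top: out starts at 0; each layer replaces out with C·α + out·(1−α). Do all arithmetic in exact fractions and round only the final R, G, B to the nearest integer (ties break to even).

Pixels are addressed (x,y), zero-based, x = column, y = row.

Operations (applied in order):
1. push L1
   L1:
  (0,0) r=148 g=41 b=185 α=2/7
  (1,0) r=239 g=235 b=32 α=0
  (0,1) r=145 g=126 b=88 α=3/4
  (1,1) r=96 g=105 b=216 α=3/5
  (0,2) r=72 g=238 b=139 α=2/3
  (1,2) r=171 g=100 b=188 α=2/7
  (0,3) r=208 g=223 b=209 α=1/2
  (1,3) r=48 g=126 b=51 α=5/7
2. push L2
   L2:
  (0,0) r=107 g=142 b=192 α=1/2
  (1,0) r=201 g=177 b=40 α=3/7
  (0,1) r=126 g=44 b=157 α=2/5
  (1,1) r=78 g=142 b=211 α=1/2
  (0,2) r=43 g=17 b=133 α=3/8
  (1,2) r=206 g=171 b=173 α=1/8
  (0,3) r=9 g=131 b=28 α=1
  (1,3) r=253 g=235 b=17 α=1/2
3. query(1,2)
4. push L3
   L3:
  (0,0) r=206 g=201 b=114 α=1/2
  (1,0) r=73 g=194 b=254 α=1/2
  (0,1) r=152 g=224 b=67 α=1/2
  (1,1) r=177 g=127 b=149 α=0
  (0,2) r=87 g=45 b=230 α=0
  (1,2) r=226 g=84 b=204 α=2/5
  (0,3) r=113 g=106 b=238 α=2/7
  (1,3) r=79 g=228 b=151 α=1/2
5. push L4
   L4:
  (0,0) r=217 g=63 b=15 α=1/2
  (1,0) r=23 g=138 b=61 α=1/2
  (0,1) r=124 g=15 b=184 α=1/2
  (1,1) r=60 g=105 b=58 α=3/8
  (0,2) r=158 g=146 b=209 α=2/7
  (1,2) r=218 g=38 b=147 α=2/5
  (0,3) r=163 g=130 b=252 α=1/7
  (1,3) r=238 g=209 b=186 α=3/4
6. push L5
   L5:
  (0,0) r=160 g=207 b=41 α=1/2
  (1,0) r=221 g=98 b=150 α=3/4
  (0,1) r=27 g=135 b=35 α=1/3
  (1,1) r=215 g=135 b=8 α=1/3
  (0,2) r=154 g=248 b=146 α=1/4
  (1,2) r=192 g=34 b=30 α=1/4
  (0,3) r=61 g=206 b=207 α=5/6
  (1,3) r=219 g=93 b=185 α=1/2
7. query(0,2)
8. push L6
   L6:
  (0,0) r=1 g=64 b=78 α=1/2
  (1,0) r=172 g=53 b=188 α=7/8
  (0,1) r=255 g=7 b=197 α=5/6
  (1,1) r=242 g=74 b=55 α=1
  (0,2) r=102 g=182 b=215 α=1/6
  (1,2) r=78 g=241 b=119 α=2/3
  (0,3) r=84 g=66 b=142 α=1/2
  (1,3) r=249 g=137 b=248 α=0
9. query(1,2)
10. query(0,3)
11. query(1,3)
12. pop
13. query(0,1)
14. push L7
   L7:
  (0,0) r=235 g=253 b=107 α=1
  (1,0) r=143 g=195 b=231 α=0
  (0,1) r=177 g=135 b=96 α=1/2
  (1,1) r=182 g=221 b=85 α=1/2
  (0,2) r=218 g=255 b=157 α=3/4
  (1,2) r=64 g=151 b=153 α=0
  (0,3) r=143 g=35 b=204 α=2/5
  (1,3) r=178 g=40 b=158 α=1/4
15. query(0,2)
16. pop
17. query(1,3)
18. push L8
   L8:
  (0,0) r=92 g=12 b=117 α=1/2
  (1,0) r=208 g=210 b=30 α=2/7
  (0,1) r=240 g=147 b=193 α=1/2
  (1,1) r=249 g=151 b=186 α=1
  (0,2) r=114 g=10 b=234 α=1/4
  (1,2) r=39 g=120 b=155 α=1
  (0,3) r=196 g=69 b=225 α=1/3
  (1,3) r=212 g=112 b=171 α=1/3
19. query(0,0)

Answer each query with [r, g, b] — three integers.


(1,2) stack=L1,L2; from [0,0,0]:
after L1 α=2/7: [342/7, 200/7, 376/7]
after L2 α=1/8: [137/2, 371/8, 549/8]
rounded: [68, 46, 69]

at x=0,y=2 over L1,L2,L3,L4,L5:
+L1 (α=2/3) → [48, 476/3, 278/3]
+L2 (α=3/8) → [369/8, 2533/24, 2587/24]
+L3 (α=0) → [369/8, 2533/24, 2587/24]
+L4 (α=2/7) → [4373/56, 19673/168, 3281/24]
+L5 (α=1/4) → [21743/224, 33561/224, 4449/32]
→ [97, 150, 139]

query (1,2) [L1,L2,L3,L4,L5,L6] — begin 0,0,0
after L1 α=2/7: [342/7, 200/7, 376/7]
after L2 α=1/8: [137/2, 371/8, 549/8]
after L3 α=2/5: [263/2, 2457/40, 4911/40]
after L4 α=2/5: [1661/10, 10411/200, 26493/200]
after L5 α=1/4: [6903/40, 38033/800, 85479/800]
after L6 α=2/3: [4381/40, 141211/800, 275879/2400]
→ [110, 177, 115]

(0,3) stack=L1,L2,L3,L4,L5,L6; from [0,0,0]:
L1 α=1/2: [104, 223/2, 209/2]
L2 α=1: [9, 131, 28]
L3 α=2/7: [271/7, 867/7, 88]
L4 α=1/7: [2767/49, 6112/49, 780/7]
L5 α=5/6: [2952/49, 28291/147, 2675/14]
L6 α=1/2: [3534/49, 37993/294, 4663/28]
→ [72, 129, 167]

at x=1,y=3 over L1,L2,L3,L4,L5,L6:
after L1 α=5/7: [240/7, 90, 255/7]
after L2 α=1/2: [2011/14, 325/2, 187/7]
after L3 α=1/2: [3117/28, 781/4, 622/7]
after L4 α=3/4: [23109/112, 3289/16, 1132/7]
after L5 α=1/2: [47637/224, 4777/32, 2427/14]
after L6 α=0: [47637/224, 4777/32, 2427/14]
rounded: [213, 149, 173]

at x=0,y=1 over L1,L2,L3,L4,L5:
L1 α=3/4: [435/4, 189/2, 66]
L2 α=2/5: [2313/20, 743/10, 512/5]
L3 α=1/2: [5353/40, 2983/20, 847/10]
L4 α=1/2: [10313/80, 3283/40, 2687/20]
L5 α=1/3: [11393/120, 5983/60, 3037/30]
→ [95, 100, 101]

(0,2) stack=L1,L2,L3,L4,L5,L7; from [0,0,0]:
L1 α=2/3: [48, 476/3, 278/3]
L2 α=3/8: [369/8, 2533/24, 2587/24]
L3 α=0: [369/8, 2533/24, 2587/24]
L4 α=2/7: [4373/56, 19673/168, 3281/24]
L5 α=1/4: [21743/224, 33561/224, 4449/32]
L7 α=3/4: [168239/896, 204921/896, 19521/128]
→ [188, 229, 153]

(1,3) stack=L1,L2,L3,L4,L5; from [0,0,0]:
L1 α=5/7: [240/7, 90, 255/7]
L2 α=1/2: [2011/14, 325/2, 187/7]
L3 α=1/2: [3117/28, 781/4, 622/7]
L4 α=3/4: [23109/112, 3289/16, 1132/7]
L5 α=1/2: [47637/224, 4777/32, 2427/14]
= [213, 149, 173]

at x=0,y=0 over L1,L2,L3,L4,L5,L8:
after L1 α=2/7: [296/7, 82/7, 370/7]
after L2 α=1/2: [1045/14, 538/7, 857/7]
after L3 α=1/2: [3929/28, 1945/14, 1655/14]
after L4 α=1/2: [10005/56, 2827/28, 1865/28]
after L5 α=1/2: [18965/112, 8623/56, 3013/56]
after L8 α=1/2: [29269/224, 9295/112, 9565/112]
= [131, 83, 85]


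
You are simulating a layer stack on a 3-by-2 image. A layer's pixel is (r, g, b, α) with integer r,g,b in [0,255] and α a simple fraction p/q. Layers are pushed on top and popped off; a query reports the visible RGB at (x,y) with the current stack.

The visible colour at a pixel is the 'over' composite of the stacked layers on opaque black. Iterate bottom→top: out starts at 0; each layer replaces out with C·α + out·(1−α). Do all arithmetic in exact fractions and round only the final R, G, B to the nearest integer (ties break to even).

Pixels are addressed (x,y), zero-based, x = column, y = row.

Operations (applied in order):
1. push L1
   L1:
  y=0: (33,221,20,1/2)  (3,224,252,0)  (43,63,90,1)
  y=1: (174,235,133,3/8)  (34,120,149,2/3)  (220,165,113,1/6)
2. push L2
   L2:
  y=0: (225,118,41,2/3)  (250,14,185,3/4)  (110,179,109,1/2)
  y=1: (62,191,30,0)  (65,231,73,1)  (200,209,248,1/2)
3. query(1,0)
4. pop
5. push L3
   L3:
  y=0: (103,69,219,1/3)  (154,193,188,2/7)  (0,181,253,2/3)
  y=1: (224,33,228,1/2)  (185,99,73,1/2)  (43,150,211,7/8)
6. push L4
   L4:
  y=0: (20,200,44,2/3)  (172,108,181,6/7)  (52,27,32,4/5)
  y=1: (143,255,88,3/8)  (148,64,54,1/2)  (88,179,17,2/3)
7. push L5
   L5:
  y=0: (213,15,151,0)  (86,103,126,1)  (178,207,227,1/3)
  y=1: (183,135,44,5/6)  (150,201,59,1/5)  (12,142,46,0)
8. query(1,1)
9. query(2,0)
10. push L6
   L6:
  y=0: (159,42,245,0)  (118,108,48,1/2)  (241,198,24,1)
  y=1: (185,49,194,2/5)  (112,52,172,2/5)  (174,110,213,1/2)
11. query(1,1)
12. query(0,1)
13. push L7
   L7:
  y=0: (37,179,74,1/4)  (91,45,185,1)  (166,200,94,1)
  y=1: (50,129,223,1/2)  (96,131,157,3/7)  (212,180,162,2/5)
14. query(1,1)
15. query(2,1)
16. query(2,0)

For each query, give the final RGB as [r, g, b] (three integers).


(1,0) stack=L1,L2; from [0,0,0]:
+L1 (α=0) → [0, 0, 0]
+L2 (α=3/4) → [375/2, 21/2, 555/4]
= [188, 10, 139]

query (1,1) [L1,L3,L4,L5] — begin 0,0,0
L1 α=2/3: [68/3, 80, 298/3]
L3 α=1/2: [623/6, 179/2, 517/6]
L4 α=1/2: [1511/12, 307/4, 841/12]
L5 α=1/5: [1961/15, 508/5, 1018/15]
rounded: [131, 102, 68]

at x=2,y=0 over L1,L3,L4,L5:
L1 α=1: [43, 63, 90]
L3 α=2/3: [43/3, 425/3, 596/3]
L4 α=4/5: [667/15, 749/15, 196/3]
L5 α=1/3: [4004/45, 4603/45, 1073/9]
→ [89, 102, 119]

query (1,1) [L1,L3,L4,L5,L6] — begin 0,0,0
after L1 α=2/3: [68/3, 80, 298/3]
after L3 α=1/2: [623/6, 179/2, 517/6]
after L4 α=1/2: [1511/12, 307/4, 841/12]
after L5 α=1/5: [1961/15, 508/5, 1018/15]
after L6 α=2/5: [3081/25, 2044/25, 2738/25]
→ [123, 82, 110]

(0,1) stack=L1,L3,L4,L5,L6; from [0,0,0]:
+L1 (α=3/8) → [261/4, 705/8, 399/8]
+L3 (α=1/2) → [1157/8, 969/16, 2223/16]
+L4 (α=3/8) → [9217/64, 17085/128, 15339/128]
+L5 (α=5/6) → [67777/384, 34495/256, 43499/768]
+L6 (α=2/5) → [115137/640, 128573/1280, 142827/1280]
→ [180, 100, 112]

at x=1,y=1 over L1,L3,L4,L5,L6,L7:
after L1 α=2/3: [68/3, 80, 298/3]
after L3 α=1/2: [623/6, 179/2, 517/6]
after L4 α=1/2: [1511/12, 307/4, 841/12]
after L5 α=1/5: [1961/15, 508/5, 1018/15]
after L6 α=2/5: [3081/25, 2044/25, 2738/25]
after L7 α=3/7: [19524/175, 18001/175, 22727/175]
→ [112, 103, 130]

query (2,1) [L1,L3,L4,L5,L6,L7] — begin 0,0,0
after L1 α=1/6: [110/3, 55/2, 113/6]
after L3 α=7/8: [1013/24, 2155/16, 8975/48]
after L4 α=2/3: [5237/72, 7883/48, 10607/144]
after L5 α=0: [5237/72, 7883/48, 10607/144]
after L6 α=1/2: [17765/144, 13163/96, 41279/288]
after L7 α=2/5: [38117/240, 24683/160, 72383/480]
rounded: [159, 154, 151]

at x=2,y=0 over L1,L3,L4,L5,L6,L7:
after L1 α=1: [43, 63, 90]
after L3 α=2/3: [43/3, 425/3, 596/3]
after L4 α=4/5: [667/15, 749/15, 196/3]
after L5 α=1/3: [4004/45, 4603/45, 1073/9]
after L6 α=1: [241, 198, 24]
after L7 α=1: [166, 200, 94]
rounded: [166, 200, 94]


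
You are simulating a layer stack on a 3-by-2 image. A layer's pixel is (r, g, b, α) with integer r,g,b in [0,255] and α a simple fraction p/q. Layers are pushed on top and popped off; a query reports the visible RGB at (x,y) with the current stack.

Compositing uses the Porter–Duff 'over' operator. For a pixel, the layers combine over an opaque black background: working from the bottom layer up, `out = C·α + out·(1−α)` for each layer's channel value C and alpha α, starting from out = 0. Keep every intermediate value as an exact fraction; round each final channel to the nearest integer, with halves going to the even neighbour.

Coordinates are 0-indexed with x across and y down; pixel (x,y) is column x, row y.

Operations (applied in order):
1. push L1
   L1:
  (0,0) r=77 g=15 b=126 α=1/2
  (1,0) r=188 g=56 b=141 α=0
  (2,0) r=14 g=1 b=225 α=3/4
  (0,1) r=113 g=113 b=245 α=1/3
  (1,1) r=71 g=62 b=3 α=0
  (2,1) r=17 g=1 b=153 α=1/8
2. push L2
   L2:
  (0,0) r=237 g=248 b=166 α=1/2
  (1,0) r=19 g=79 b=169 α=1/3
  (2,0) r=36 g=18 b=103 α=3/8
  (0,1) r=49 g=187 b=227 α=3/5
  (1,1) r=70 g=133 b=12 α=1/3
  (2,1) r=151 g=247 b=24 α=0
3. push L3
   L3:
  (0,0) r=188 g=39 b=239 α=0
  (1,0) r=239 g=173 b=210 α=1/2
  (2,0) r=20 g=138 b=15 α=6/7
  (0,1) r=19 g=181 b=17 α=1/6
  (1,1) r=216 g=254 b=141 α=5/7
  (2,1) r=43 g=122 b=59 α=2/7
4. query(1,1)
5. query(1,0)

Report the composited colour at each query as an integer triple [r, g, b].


at x=1,y=1 over L1,L2,L3:
L1 α=0: [0, 0, 0]
L2 α=1/3: [70/3, 133/3, 4]
L3 α=5/7: [3380/21, 4076/21, 713/7]
→ [161, 194, 102]

at x=1,y=0 over L1,L2,L3:
after L1 α=0: [0, 0, 0]
after L2 α=1/3: [19/3, 79/3, 169/3]
after L3 α=1/2: [368/3, 299/3, 799/6]
rounded: [123, 100, 133]


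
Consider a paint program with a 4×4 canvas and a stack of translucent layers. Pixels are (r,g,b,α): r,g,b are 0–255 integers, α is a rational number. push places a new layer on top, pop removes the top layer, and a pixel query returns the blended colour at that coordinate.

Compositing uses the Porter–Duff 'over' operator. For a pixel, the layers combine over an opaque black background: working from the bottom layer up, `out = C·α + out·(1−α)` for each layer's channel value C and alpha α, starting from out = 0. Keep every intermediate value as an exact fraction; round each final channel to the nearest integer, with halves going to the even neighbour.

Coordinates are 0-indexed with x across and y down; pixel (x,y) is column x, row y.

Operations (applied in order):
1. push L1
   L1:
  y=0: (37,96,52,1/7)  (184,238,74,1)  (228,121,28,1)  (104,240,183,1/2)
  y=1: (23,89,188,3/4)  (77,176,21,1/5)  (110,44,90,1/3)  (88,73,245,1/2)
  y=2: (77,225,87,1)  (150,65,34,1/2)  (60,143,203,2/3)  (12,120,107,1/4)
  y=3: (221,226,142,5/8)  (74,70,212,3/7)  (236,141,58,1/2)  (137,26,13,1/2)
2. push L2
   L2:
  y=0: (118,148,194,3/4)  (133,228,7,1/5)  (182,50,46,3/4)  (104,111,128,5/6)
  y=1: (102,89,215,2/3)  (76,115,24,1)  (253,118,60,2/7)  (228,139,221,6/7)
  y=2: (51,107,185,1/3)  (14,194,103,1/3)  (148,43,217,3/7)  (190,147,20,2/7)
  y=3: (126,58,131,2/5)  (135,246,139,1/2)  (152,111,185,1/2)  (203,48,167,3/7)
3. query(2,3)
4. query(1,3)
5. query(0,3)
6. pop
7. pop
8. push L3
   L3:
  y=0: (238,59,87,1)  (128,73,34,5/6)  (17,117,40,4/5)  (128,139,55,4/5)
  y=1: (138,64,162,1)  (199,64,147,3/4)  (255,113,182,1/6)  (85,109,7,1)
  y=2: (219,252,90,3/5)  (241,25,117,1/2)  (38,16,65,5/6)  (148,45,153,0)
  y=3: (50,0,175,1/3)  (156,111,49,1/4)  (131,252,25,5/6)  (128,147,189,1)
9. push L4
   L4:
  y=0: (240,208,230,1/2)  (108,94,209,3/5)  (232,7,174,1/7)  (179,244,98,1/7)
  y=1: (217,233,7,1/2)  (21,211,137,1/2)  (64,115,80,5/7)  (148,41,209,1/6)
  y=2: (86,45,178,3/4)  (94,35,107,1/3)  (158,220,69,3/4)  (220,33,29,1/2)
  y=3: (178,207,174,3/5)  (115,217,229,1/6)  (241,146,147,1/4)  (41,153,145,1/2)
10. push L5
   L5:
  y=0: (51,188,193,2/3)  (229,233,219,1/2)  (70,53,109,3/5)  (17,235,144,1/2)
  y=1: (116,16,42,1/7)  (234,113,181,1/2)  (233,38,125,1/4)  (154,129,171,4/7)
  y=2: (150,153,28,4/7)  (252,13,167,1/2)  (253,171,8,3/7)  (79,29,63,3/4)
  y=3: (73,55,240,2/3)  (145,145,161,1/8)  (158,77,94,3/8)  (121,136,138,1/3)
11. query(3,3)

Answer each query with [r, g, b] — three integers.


at x=2,y=3 over L1,L2:
after L1 α=1/2: [118, 141/2, 29]
after L2 α=1/2: [135, 363/4, 107]
= [135, 91, 107]

query (1,3) [L1,L2] — begin 0,0,0
+L1 (α=3/7) → [222/7, 30, 636/7]
+L2 (α=1/2) → [1167/14, 138, 1609/14]
= [83, 138, 115]

query (0,3) [L1,L2] — begin 0,0,0
after L1 α=5/8: [1105/8, 565/4, 355/4]
after L2 α=2/5: [5331/40, 2159/20, 2113/20]
= [133, 108, 106]

(3,3) stack=L3,L4,L5; from [0,0,0]:
after L3 α=1: [128, 147, 189]
after L4 α=1/2: [169/2, 150, 167]
after L5 α=1/3: [290/3, 436/3, 472/3]
→ [97, 145, 157]


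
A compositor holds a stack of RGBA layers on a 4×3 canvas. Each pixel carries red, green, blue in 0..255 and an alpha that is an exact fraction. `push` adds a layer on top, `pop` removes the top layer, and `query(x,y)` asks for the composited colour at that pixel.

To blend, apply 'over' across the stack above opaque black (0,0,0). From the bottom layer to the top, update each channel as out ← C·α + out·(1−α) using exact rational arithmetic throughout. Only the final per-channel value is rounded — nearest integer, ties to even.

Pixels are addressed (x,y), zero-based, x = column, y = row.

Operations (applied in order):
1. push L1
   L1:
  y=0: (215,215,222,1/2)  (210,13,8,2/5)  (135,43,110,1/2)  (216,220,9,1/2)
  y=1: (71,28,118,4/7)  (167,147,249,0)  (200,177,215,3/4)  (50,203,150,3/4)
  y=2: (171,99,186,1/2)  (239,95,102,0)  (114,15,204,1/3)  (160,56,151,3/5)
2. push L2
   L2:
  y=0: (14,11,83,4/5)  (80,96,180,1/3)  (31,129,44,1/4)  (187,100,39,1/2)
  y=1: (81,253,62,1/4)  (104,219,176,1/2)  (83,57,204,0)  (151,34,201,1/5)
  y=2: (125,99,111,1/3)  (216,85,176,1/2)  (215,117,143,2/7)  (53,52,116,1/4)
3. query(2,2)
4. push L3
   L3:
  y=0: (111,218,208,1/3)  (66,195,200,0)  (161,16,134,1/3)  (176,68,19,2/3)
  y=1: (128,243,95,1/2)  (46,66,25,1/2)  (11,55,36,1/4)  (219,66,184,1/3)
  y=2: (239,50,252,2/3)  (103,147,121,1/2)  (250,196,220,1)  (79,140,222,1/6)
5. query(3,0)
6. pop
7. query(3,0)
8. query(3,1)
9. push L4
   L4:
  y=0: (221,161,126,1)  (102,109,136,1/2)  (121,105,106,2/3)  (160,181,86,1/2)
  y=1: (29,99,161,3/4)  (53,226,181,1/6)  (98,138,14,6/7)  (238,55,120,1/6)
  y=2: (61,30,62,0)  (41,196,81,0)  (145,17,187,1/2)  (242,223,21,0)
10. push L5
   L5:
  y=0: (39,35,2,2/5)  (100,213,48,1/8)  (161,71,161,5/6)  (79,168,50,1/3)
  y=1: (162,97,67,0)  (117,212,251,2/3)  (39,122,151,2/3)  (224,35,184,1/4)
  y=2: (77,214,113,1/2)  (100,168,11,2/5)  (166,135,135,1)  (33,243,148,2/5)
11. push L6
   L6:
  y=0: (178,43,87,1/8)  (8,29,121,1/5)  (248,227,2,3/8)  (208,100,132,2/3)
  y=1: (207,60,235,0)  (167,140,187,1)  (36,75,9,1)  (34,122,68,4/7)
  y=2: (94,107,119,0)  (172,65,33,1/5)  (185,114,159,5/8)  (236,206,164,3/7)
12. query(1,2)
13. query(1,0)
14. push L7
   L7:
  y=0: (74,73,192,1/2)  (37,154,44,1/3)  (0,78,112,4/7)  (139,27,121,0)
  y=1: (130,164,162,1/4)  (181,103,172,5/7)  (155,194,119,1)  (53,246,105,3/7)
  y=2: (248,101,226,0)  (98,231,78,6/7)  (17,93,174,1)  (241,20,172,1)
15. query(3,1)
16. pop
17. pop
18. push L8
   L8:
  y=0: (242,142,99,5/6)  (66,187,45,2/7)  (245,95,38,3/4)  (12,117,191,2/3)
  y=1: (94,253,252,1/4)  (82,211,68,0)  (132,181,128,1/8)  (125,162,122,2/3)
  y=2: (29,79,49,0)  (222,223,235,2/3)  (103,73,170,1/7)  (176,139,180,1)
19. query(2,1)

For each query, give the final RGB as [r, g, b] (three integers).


at x=2,y=2 over L1,L2:
after L1 α=1/3: [38, 5, 68]
after L2 α=2/7: [620/7, 37, 626/7]
→ [89, 37, 89]

at x=3,y=0 over L1,L2,L3:
after L1 α=1/2: [108, 110, 9/2]
after L2 α=1/2: [295/2, 105, 87/4]
after L3 α=2/3: [333/2, 241/3, 239/12]
→ [166, 80, 20]

at x=3,y=0 over L1,L2:
after L1 α=1/2: [108, 110, 9/2]
after L2 α=1/2: [295/2, 105, 87/4]
→ [148, 105, 22]

at x=3,y=1 over L1,L2:
+L1 (α=3/4) → [75/2, 609/4, 225/2]
+L2 (α=1/5) → [301/5, 643/5, 651/5]
rounded: [60, 129, 130]

(1,2) stack=L1,L2,L4,L5,L6; from [0,0,0]:
after L1 α=0: [0, 0, 0]
after L2 α=1/2: [108, 85/2, 88]
after L4 α=0: [108, 85/2, 88]
after L5 α=2/5: [524/5, 927/10, 286/5]
after L6 α=1/5: [2956/25, 2179/25, 1309/25]
= [118, 87, 52]

(1,0) stack=L1,L2,L4,L5,L6; from [0,0,0]:
+L1 (α=2/5) → [84, 26/5, 16/5]
+L2 (α=1/3) → [248/3, 532/15, 932/15]
+L4 (α=1/2) → [277/3, 2167/30, 1486/15]
+L5 (α=1/8) → [2239/24, 21559/240, 5561/60]
+L6 (α=1/5) → [2287/30, 23299/300, 7376/75]
rounded: [76, 78, 98]

at x=3,y=1 over L1,L2,L4,L5,L6,L7:
+L1 (α=3/4) → [75/2, 609/4, 225/2]
+L2 (α=1/5) → [301/5, 643/5, 651/5]
+L4 (α=1/6) → [539/6, 349/3, 257/2]
+L5 (α=1/4) → [987/8, 96, 1139/8]
+L6 (α=4/7) → [4049/56, 776/7, 799/8]
+L7 (α=3/7) → [6275/98, 8270/49, 1429/14]
→ [64, 169, 102]

(2,1) stack=L1,L2,L4,L5,L8; from [0,0,0]:
L1 α=3/4: [150, 531/4, 645/4]
L2 α=0: [150, 531/4, 645/4]
L4 α=6/7: [738/7, 549/4, 981/28]
L5 α=2/3: [428/7, 1525/12, 9437/84]
L8 α=1/8: [70, 12847/96, 10973/96]
rounded: [70, 134, 114]


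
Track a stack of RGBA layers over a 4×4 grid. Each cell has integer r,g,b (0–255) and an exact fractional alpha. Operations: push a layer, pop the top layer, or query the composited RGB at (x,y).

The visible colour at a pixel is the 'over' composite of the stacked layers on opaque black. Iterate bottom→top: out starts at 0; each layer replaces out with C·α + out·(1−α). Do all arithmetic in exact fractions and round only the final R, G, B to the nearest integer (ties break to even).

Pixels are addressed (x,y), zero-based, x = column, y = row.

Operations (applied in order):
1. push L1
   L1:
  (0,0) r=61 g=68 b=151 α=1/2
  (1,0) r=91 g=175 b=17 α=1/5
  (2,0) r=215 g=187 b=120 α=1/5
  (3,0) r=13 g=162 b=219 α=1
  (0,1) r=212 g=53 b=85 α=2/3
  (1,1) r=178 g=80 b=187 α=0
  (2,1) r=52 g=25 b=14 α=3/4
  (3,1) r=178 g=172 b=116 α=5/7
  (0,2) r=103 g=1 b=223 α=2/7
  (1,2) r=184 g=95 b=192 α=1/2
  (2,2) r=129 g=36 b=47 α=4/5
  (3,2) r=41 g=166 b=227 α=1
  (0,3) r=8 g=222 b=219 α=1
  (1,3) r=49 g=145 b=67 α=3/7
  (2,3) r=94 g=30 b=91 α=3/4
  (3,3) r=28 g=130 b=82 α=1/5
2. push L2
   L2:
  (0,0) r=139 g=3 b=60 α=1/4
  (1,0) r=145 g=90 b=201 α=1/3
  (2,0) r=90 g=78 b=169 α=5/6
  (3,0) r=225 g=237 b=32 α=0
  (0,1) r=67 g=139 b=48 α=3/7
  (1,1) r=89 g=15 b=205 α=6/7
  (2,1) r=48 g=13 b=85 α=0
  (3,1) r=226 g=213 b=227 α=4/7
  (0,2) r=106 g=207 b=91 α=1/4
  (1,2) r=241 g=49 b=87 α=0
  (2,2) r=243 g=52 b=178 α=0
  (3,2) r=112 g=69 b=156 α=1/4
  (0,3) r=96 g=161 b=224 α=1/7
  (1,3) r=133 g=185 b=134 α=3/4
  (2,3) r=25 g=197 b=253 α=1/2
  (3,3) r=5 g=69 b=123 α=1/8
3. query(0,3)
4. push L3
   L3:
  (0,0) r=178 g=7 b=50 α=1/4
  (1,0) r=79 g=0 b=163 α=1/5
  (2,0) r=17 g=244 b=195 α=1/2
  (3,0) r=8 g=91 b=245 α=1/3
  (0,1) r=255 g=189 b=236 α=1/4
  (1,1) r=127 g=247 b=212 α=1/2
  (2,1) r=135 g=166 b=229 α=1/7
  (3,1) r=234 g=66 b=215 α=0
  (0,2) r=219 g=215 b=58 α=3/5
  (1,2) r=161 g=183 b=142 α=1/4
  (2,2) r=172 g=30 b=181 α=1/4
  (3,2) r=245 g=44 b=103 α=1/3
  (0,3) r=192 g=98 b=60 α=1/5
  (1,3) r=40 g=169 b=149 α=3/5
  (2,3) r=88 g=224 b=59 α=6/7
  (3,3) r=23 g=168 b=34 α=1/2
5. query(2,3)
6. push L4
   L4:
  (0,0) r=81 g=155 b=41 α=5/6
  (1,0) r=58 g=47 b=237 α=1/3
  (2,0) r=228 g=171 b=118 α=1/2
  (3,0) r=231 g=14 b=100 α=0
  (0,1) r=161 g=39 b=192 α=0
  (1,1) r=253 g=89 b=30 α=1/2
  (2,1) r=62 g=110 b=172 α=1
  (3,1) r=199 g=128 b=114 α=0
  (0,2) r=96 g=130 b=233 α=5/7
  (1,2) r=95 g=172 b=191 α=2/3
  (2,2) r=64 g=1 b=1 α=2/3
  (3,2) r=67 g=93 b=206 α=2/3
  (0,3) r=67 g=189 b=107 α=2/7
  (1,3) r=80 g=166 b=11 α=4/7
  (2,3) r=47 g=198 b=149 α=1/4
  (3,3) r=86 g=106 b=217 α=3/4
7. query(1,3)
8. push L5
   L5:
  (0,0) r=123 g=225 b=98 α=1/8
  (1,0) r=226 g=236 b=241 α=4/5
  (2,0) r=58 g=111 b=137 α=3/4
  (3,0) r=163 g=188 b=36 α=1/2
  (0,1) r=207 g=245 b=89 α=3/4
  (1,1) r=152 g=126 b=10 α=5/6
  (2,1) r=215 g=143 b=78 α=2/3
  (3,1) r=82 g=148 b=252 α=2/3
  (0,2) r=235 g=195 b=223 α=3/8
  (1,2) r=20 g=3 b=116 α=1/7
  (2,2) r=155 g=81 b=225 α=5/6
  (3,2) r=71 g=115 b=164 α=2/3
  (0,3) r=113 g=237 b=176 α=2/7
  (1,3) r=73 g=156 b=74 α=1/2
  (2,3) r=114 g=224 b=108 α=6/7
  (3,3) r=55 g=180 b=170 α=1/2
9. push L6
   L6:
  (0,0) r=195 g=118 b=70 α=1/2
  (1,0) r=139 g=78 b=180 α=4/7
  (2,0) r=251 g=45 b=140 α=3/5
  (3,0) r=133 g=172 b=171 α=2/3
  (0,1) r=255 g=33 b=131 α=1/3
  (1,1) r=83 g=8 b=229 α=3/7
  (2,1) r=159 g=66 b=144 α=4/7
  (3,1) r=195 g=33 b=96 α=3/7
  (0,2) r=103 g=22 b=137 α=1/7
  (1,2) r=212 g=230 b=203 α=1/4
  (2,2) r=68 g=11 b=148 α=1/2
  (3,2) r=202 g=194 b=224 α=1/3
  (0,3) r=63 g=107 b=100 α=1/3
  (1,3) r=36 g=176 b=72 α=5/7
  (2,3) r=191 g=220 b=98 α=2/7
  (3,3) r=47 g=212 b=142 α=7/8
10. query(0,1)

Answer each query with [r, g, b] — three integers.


(0,3) stack=L1,L2; from [0,0,0]:
+L1 (α=1) → [8, 222, 219]
+L2 (α=1/7) → [144/7, 1493/7, 1538/7]
→ [21, 213, 220]

query (2,3) [L1,L2,L3] — begin 0,0,0
+L1 (α=3/4) → [141/2, 45/2, 273/4]
+L2 (α=1/2) → [191/4, 439/4, 1285/8]
+L3 (α=6/7) → [329/4, 5815/28, 4117/56]
→ [82, 208, 74]

(1,3) stack=L1,L2,L3,L4; from [0,0,0]:
+L1 (α=3/7) → [21, 435/7, 201/7]
+L2 (α=3/4) → [105, 1080/7, 3015/28]
+L3 (α=3/5) → [66, 5709/35, 9273/70]
+L4 (α=4/7) → [74, 40367/245, 30899/490]
→ [74, 165, 63]

at x=0,y=1 over L1,L2,L3,L4,L5,L6:
+L1 (α=2/3) → [424/3, 106/3, 170/3]
+L2 (α=3/7) → [2299/21, 1675/21, 1112/21]
+L3 (α=1/4) → [1021/7, 1499/14, 691/7]
+L4 (α=0) → [1021/7, 1499/14, 691/7]
+L5 (α=3/4) → [1342/7, 11789/56, 640/7]
+L6 (α=1/3) → [4469/21, 12713/84, 2197/21]
rounded: [213, 151, 105]
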